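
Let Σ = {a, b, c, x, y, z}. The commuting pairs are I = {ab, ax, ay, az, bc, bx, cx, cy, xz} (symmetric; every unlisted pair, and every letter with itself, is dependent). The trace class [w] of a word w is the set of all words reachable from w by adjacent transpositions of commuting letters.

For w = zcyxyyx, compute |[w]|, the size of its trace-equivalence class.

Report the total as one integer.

#0=z has no predecessor
#1=c depends on [0:z]
#2=y depends on [0:z]
#3=x depends on [2:y]
#4=y depends on [3:x]
#5=y depends on [4:y]
#6=x depends on [5:y]
sources: [0:z]
N(rest) = Σ N(rest − s) over sources s of rest; N(one piece) = 1:
  size 1 → [1]=1  [6]=1
  size 2 → [1,6]=2  [5,6]=1
  size 3 → [1,5,6]=3  [4,5,6]=1
  size 4 → [1,4,5,6]=4  [3,4,5,6]=1
  size 5 → [1,3,4,5,6]=5  [2,3,4,5,6]=1
  first=0(z) contributes 6

6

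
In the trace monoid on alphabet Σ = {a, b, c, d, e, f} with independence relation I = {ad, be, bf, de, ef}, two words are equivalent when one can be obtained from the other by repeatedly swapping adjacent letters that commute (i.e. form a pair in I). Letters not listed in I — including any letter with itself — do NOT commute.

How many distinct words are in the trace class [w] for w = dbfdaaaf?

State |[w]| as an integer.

8

drop 0:d onto floor
drop 1:b onto {0:d}
drop 2:f onto {0:d}
drop 3:d onto {1:b, 2:f}
drop 4:a onto {1:b, 2:f}
drop 5:a onto {4:a}
drop 6:a onto {5:a}
drop 7:f onto {3:d, 6:a}
ground layer = {0:d}
drop-orders for the pieces not yet dropped (sum over which currently-grounded one goes next):
  1 to go: {7} 1
  2 to go: {3,7} 1  {6,7} 1
  3 to go: {3,6,7} 2  {5,6,7} 1
  4 to go: {3,5,6,7} 3  {4,5,6,7} 1
  5 to go: {3,4,5,6,7} 4
  6 to go: {1,3,4,5,6,7} 4  {2,3,4,5,6,7} 4
  if 0:d drops first: 8 orders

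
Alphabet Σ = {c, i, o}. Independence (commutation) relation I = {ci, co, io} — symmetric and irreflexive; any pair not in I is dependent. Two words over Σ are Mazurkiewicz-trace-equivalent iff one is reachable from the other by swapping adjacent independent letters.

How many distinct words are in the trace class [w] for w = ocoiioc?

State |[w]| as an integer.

0(o) covers ∅
1(c) covers ∅
2(o) covers 0:o
3(i) covers ∅
4(i) covers 3:i
5(o) covers 2:o
6(c) covers 1:c
floor of heap: 0:o, 1:c, 3:i
completions by unplaced set U, small U first (add the entries for U minus each lowest piece of U):
  |U|=1: {4}:1  {5}:1  {6}:1
  |U|=2: {1,6}:1  {2,5}:1  {3,4}:1  {4,5}:2  {4,6}:2  {5,6}:2
  |U|=3: {0,2,5}:1  {1,4,6}:3  {1,5,6}:3  {2,4,5}:3  {2,5,6}:3  {3,4,5}:3  {3,4,6}:3  {4,5,6}:6
  |U|=4: {0,2,4,5}:4  {0,2,5,6}:4  {1,2,5,6}:6  {1,3,4,6}:6  {1,4,5,6}:12  {2,3,4,5}:6  {2,4,5,6}:12  {3,4,5,6}:12
  |U|=5: {0,1,2,5,6}:10  {0,2,3,4,5}:10  {0,2,4,5,6}:20  {1,2,4,5,6}:30  {1,3,4,5,6}:30  {2,3,4,5,6}:30
  start at 0(o): 90
  start at 1(c): 60
  start at 3(i): 60
sum over floor = 210

210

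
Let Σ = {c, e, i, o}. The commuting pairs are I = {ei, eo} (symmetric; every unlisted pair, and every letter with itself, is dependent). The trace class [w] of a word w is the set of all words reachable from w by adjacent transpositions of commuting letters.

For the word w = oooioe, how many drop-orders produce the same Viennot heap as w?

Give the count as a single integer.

drop 0:o onto floor
drop 1:o onto {0:o}
drop 2:o onto {1:o}
drop 3:i onto {2:o}
drop 4:o onto {3:i}
drop 5:e onto floor
ground layer = {0:o, 5:e}
drop-orders for the pieces not yet dropped (sum over which currently-grounded one goes next):
  1 to go: {4} 1  {5} 1
  2 to go: {3,4} 1  {4,5} 2
  3 to go: {2,3,4} 1  {3,4,5} 3
  4 to go: {1,2,3,4} 1  {2,3,4,5} 4
  if 0:o drops first: 5 orders
  if 5:e drops first: 1 orders
heap linearizations: 6

6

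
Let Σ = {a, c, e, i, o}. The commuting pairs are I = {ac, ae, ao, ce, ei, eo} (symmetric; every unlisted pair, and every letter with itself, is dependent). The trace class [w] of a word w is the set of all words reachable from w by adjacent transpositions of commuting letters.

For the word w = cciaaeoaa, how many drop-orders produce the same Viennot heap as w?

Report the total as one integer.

drop 0:c onto floor
drop 1:c onto {0:c}
drop 2:i onto {1:c}
drop 3:a onto {2:i}
drop 4:a onto {3:a}
drop 5:e onto floor
drop 6:o onto {2:i}
drop 7:a onto {4:a}
drop 8:a onto {7:a}
ground layer = {0:c, 5:e}
drop-orders for the pieces not yet dropped (sum over which currently-grounded one goes next):
  1 to go: {5} 1  {6} 1  {8} 1
  2 to go: {5,6} 2  {5,8} 2  {6,8} 2  {7,8} 1
  3 to go: {4,7,8} 1  {5,6,8} 6  {5,7,8} 3  {6,7,8} 3
  4 to go: {3,4,7,8} 1  {4,5,7,8} 4  {4,6,7,8} 4  {5,6,7,8} 12
  5 to go: {3,4,5,7,8} 5  {3,4,6,7,8} 5  {4,5,6,7,8} 20
  6 to go: {2,3,4,6,7,8} 5  {3,4,5,6,7,8} 30
  7 to go: {1,2,3,4,6,7,8} 5  {2,3,4,5,6,7,8} 35
  if 0:c drops first: 40 orders
  if 5:e drops first: 5 orders
heap linearizations: 45

45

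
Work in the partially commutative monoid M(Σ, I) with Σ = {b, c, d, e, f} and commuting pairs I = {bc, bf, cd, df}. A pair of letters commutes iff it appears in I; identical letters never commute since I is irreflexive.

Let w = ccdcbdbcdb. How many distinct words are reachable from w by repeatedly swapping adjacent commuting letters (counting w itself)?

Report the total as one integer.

0(c) covers ∅
1(c) covers 0:c
2(d) covers ∅
3(c) covers 1:c
4(b) covers 2:d
5(d) covers 4:b
6(b) covers 5:d
7(c) covers 3:c
8(d) covers 6:b
9(b) covers 8:d
floor of heap: 0:c, 2:d
completions by unplaced set U, small U first (add the entries for U minus each lowest piece of U):
  |U|=1: {7}:1  {9}:1
  |U|=2: {3,7}:1  {7,9}:2  {8,9}:1
  |U|=3: {1,3,7}:1  {3,7,9}:3  {6,8,9}:1  {7,8,9}:3
  |U|=4: {0,1,3,7}:1  {1,3,7,9}:4  {3,7,8,9}:6  {5,6,8,9}:1  {6,7,8,9}:4
  |U|=5: {0,1,3,7,9}:5  {1,3,7,8,9}:10  {3,6,7,8,9}:10  {4,5,6,8,9}:1  {5,6,7,8,9}:5
  |U|=6: {0,1,3,7,8,9}:15  {1,3,6,7,8,9}:20  {2,4,5,6,8,9}:1  {3,5,6,7,8,9}:15  {4,5,6,7,8,9}:6
  |U|=7: {0,1,3,6,7,8,9}:35  {1,3,5,6,7,8,9}:35  {2,4,5,6,7,8,9}:7  {3,4,5,6,7,8,9}:21
  |U|=8: {0,1,3,5,6,7,8,9}:70  {1,3,4,5,6,7,8,9}:56  {2,3,4,5,6,7,8,9}:28
  start at 0(c): 84
  start at 2(d): 126
sum over floor = 210

210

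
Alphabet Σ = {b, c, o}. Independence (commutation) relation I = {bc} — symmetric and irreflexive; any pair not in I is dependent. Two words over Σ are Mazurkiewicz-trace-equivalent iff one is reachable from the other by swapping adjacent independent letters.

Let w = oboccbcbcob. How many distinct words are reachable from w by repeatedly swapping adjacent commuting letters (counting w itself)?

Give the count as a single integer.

drop 0:o onto floor
drop 1:b onto {0:o}
drop 2:o onto {1:b}
drop 3:c onto {2:o}
drop 4:c onto {3:c}
drop 5:b onto {2:o}
drop 6:c onto {4:c}
drop 7:b onto {5:b}
drop 8:c onto {6:c}
drop 9:o onto {7:b, 8:c}
drop 10:b onto {9:o}
ground layer = {0:o}
drop-orders for the pieces not yet dropped (sum over which currently-grounded one goes next):
  1 to go: {10} 1
  2 to go: {9,10} 1
  3 to go: {7,9,10} 1  {8,9,10} 1
  4 to go: {5,7,9,10} 1  {6,8,9,10} 1  {7,8,9,10} 2
  5 to go: {4,6,8,9,10} 1  {5,7,8,9,10} 3  {6,7,8,9,10} 3
  6 to go: {3,4,6,8,9,10} 1  {4,6,7,8,9,10} 4  {5,6,7,8,9,10} 6
  7 to go: {3,4,6,7,8,9,10} 5  {4,5,6,7,8,9,10} 10
  8 to go: {3,4,5,6,7,8,9,10} 15
  9 to go: {2,3,4,5,6,7,8,9,10} 15
  if 0:o drops first: 15 orders

15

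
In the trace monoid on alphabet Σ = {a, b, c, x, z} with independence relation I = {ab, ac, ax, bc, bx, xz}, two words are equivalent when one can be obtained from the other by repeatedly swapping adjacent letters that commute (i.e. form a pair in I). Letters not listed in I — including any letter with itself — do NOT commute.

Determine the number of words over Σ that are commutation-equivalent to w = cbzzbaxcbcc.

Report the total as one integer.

510

piece 0:c — minimal
piece 1:b — minimal
piece 2:z rests on {0:c, 1:b}
piece 3:z rests on {2:z}
piece 4:b rests on {3:z}
piece 5:a rests on {3:z}
piece 6:x rests on {0:c}
piece 7:c rests on {3:z, 6:x}
piece 8:b rests on {4:b}
piece 9:c rests on {7:c}
piece 10:c rests on {9:c}
minimal pieces: {0:c, 1:b}
ways to finish when only these pieces remain (= sum over removing one remaining piece with nothing left below it):
  1 left: {5}→1  {8}→1  {10}→1
  2 left: {4,8}→1  {5,8}→2  {5,10}→2  {8,10}→2  {9,10}→1
  3 left: {4,5,8}→3  {4,8,10}→3  {5,8,10}→6  {5,9,10}→3  {7,9,10}→1  {8,9,10}→3
  4 left: {4,5,8,10}→12  {4,8,9,10}→6  {5,7,9,10}→4  {5,8,9,10}→12  {6,7,9,10}→1  {7,8,9,10}→4
  5 left: {4,5,8,9,10}→30  {4,7,8,9,10}→10  {5,6,7,9,10}→5  {5,7,8,9,10}→20  {6,7,8,9,10}→5
  6 left: {4,5,7,8,9,10}→60  {4,6,7,8,9,10}→15  {5,6,7,8,9,10}→30
  7 left: {3,4,5,7,8,9,10}→60  {4,5,6,7,8,9,10}→105
  8 left: {2,3,4,5,7,8,9,10}→60  {3,4,5,6,7,8,9,10}→165
  9 left: {1,2,3,4,5,7,8,9,10}→60  {2,3,4,5,6,7,8,9,10}→225
  placing 0:c first → 285 extensions
  placing 1:b first → 225 extensions
total linear extensions = 510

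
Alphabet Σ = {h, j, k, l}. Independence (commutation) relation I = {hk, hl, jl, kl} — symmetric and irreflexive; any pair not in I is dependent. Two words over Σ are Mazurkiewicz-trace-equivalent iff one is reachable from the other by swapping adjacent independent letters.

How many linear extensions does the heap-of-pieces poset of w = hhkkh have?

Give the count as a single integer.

piece 0:h — minimal
piece 1:h rests on {0:h}
piece 2:k — minimal
piece 3:k rests on {2:k}
piece 4:h rests on {1:h}
minimal pieces: {0:h, 2:k}
ways to finish when only these pieces remain (= sum over removing one remaining piece with nothing left below it):
  1 left: {3}→1  {4}→1
  2 left: {1,4}→1  {2,3}→1  {3,4}→2
  3 left: {0,1,4}→1  {1,3,4}→3  {2,3,4}→3
  placing 0:h first → 6 extensions
  placing 2:k first → 4 extensions
total linear extensions = 10

10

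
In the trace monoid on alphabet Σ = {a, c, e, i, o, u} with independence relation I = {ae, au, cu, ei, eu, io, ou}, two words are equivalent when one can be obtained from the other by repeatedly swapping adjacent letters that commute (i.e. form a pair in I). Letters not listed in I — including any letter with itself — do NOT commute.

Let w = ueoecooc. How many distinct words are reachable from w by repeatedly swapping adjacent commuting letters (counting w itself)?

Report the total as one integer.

8

#0=u has no predecessor
#1=e has no predecessor
#2=o depends on [1:e]
#3=e depends on [2:o]
#4=c depends on [3:e]
#5=o depends on [4:c]
#6=o depends on [5:o]
#7=c depends on [6:o]
sources: [0:u, 1:e]
N(rest) = Σ N(rest − s) over sources s of rest; N(one piece) = 1:
  size 1 → [0]=1  [7]=1
  size 2 → [0,7]=2  [6,7]=1
  size 3 → [0,6,7]=3  [5,6,7]=1
  size 4 → [0,5,6,7]=4  [4,5,6,7]=1
  size 5 → [0,4,5,6,7]=5  [3,4,5,6,7]=1
  size 6 → [0,3,4,5,6,7]=6  [2,3,4,5,6,7]=1
  first=0(u) contributes 1
  first=1(e) contributes 7
|[w]| = 8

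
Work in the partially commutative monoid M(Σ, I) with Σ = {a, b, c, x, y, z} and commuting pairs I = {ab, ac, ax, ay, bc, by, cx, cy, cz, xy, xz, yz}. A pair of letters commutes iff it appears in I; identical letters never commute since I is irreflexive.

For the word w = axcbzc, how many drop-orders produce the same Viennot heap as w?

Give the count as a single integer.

drop 0:a onto floor
drop 1:x onto floor
drop 2:c onto floor
drop 3:b onto {1:x}
drop 4:z onto {0:a, 3:b}
drop 5:c onto {2:c}
ground layer = {0:a, 1:x, 2:c}
drop-orders for the pieces not yet dropped (sum over which currently-grounded one goes next):
  1 to go: {4} 1  {5} 1
  2 to go: {0,4} 1  {2,5} 1  {3,4} 1  {4,5} 2
  3 to go: {0,3,4} 2  {0,4,5} 3  {1,3,4} 1  {2,4,5} 3  {3,4,5} 3
  4 to go: {0,1,3,4} 3  {0,2,4,5} 6  {0,3,4,5} 8  {1,3,4,5} 4  {2,3,4,5} 6
  if 0:a drops first: 10 orders
  if 1:x drops first: 20 orders
  if 2:c drops first: 15 orders
heap linearizations: 45

45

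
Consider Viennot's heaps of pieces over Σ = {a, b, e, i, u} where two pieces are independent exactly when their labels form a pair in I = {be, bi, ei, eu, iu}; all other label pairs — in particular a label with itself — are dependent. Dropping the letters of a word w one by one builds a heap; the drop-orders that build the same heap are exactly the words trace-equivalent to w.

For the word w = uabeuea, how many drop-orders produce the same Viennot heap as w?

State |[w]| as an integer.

drop 0:u onto floor
drop 1:a onto {0:u}
drop 2:b onto {1:a}
drop 3:e onto {1:a}
drop 4:u onto {2:b}
drop 5:e onto {3:e}
drop 6:a onto {4:u, 5:e}
ground layer = {0:u}
drop-orders for the pieces not yet dropped (sum over which currently-grounded one goes next):
  1 to go: {6} 1
  2 to go: {4,6} 1  {5,6} 1
  3 to go: {2,4,6} 1  {3,5,6} 1  {4,5,6} 2
  4 to go: {2,4,5,6} 3  {3,4,5,6} 3
  5 to go: {2,3,4,5,6} 6
  if 0:u drops first: 6 orders

6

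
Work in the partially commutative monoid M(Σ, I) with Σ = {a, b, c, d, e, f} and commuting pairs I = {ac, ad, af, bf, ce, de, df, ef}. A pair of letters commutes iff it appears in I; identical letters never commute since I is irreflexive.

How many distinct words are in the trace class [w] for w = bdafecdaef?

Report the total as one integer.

#0=b has no predecessor
#1=d depends on [0:b]
#2=a depends on [0:b]
#3=f has no predecessor
#4=e depends on [2:a]
#5=c depends on [1:d, 3:f]
#6=d depends on [5:c]
#7=a depends on [4:e]
#8=e depends on [7:a]
#9=f depends on [5:c]
sources: [0:b, 3:f]
N(rest) = Σ N(rest − s) over sources s of rest; N(one piece) = 1:
  size 1 → [6]=1  [8]=1  [9]=1
  size 2 → [6,8]=2  [6,9]=2  [7,8]=1  [8,9]=2
  size 3 → [4,7,8]=1  [5,6,9]=2  [6,7,8]=3  [6,8,9]=6  [7,8,9]=3
  size 4 → [1,5,6,9]=2  [2,4,7,8]=1  [3,5,6,9]=2  [4,6,7,8]=4  [4,7,8,9]=4  [5,6,8,9]=8  [6,7,8,9]=12
  size 5 → [1,3,5,6,9]=4  [1,5,6,8,9]=10  [2,4,6,7,8]=5  [2,4,7,8,9]=5  [3,5,6,8,9]=10  [4,6,7,8,9]=20  [5,6,7,8,9]=20
  size 6 → [1,3,5,6,8,9]=24  [1,5,6,7,8,9]=30  [2,4,6,7,8,9]=30  [3,5,6,7,8,9]=30  [4,5,6,7,8,9]=40
  size 7 → [1,3,5,6,7,8,9]=84  [1,4,5,6,7,8,9]=70  [2,4,5,6,7,8,9]=70  [3,4,5,6,7,8,9]=70
  size 8 → [1,2,4,5,6,7,8,9]=140  [1,3,4,5,6,7,8,9]=224  [2,3,4,5,6,7,8,9]=140
  first=0(b) contributes 504
  first=3(f) contributes 140
|[w]| = 644

644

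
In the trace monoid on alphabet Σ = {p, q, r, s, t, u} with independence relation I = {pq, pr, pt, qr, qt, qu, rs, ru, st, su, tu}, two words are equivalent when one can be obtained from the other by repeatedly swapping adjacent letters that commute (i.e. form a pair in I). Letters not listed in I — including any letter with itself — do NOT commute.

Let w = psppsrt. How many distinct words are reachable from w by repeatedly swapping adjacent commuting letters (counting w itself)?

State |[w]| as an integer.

0(p) covers ∅
1(s) covers 0:p
2(p) covers 1:s
3(p) covers 2:p
4(s) covers 3:p
5(r) covers ∅
6(t) covers 5:r
floor of heap: 0:p, 5:r
completions by unplaced set U, small U first (add the entries for U minus each lowest piece of U):
  |U|=1: {4}:1  {6}:1
  |U|=2: {3,4}:1  {4,6}:2  {5,6}:1
  |U|=3: {2,3,4}:1  {3,4,6}:3  {4,5,6}:3
  |U|=4: {1,2,3,4}:1  {2,3,4,6}:4  {3,4,5,6}:6
  |U|=5: {0,1,2,3,4}:1  {1,2,3,4,6}:5  {2,3,4,5,6}:10
  start at 0(p): 15
  start at 5(r): 6
sum over floor = 21

21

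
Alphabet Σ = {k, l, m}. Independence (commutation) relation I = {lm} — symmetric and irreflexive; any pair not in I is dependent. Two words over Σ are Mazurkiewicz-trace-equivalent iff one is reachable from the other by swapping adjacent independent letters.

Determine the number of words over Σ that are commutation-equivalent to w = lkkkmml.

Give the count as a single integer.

piece 0:l — minimal
piece 1:k rests on {0:l}
piece 2:k rests on {1:k}
piece 3:k rests on {2:k}
piece 4:m rests on {3:k}
piece 5:m rests on {4:m}
piece 6:l rests on {3:k}
minimal pieces: {0:l}
ways to finish when only these pieces remain (= sum over removing one remaining piece with nothing left below it):
  1 left: {5}→1  {6}→1
  2 left: {4,5}→1  {5,6}→2
  3 left: {4,5,6}→3
  4 left: {3,4,5,6}→3
  5 left: {2,3,4,5,6}→3
  placing 0:l first → 3 extensions

3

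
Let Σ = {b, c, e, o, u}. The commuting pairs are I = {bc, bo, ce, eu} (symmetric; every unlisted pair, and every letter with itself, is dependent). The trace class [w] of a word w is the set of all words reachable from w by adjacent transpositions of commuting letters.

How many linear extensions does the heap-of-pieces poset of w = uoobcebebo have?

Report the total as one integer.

29

drop 0:u onto floor
drop 1:o onto {0:u}
drop 2:o onto {1:o}
drop 3:b onto {0:u}
drop 4:c onto {2:o}
drop 5:e onto {2:o, 3:b}
drop 6:b onto {5:e}
drop 7:e onto {6:b}
drop 8:b onto {7:e}
drop 9:o onto {4:c, 7:e}
ground layer = {0:u}
drop-orders for the pieces not yet dropped (sum over which currently-grounded one goes next):
  1 to go: {8} 1  {9} 1
  2 to go: {4,9} 1  {8,9} 2
  3 to go: {4,8,9} 3  {7,8,9} 2
  4 to go: {4,7,8,9} 5  {6,7,8,9} 2
  5 to go: {4,6,7,8,9} 7  {5,6,7,8,9} 2
  6 to go: {3,5,6,7,8,9} 2  {4,5,6,7,8,9} 9
  7 to go: {2,4,5,6,7,8,9} 9  {3,4,5,6,7,8,9} 11
  8 to go: {1,2,4,5,6,7,8,9} 9  {2,3,4,5,6,7,8,9} 20
  if 0:u drops first: 29 orders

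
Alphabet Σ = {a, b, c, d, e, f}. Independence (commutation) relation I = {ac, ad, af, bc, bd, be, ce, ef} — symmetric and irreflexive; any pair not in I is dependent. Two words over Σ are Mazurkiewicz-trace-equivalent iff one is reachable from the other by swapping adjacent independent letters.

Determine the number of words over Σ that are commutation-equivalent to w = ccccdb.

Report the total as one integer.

piece 0:c — minimal
piece 1:c rests on {0:c}
piece 2:c rests on {1:c}
piece 3:c rests on {2:c}
piece 4:d rests on {3:c}
piece 5:b — minimal
minimal pieces: {0:c, 5:b}
ways to finish when only these pieces remain (= sum over removing one remaining piece with nothing left below it):
  1 left: {4}→1  {5}→1
  2 left: {3,4}→1  {4,5}→2
  3 left: {2,3,4}→1  {3,4,5}→3
  4 left: {1,2,3,4}→1  {2,3,4,5}→4
  placing 0:c first → 5 extensions
  placing 5:b first → 1 extensions
total linear extensions = 6

6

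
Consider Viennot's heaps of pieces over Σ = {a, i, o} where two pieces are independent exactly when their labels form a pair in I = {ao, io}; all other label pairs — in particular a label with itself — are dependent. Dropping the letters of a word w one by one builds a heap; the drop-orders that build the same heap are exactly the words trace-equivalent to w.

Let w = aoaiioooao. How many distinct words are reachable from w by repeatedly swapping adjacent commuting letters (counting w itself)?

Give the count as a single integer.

drop 0:a onto floor
drop 1:o onto floor
drop 2:a onto {0:a}
drop 3:i onto {2:a}
drop 4:i onto {3:i}
drop 5:o onto {1:o}
drop 6:o onto {5:o}
drop 7:o onto {6:o}
drop 8:a onto {4:i}
drop 9:o onto {7:o}
ground layer = {0:a, 1:o}
drop-orders for the pieces not yet dropped (sum over which currently-grounded one goes next):
  1 to go: {8} 1  {9} 1
  2 to go: {4,8} 1  {7,9} 1  {8,9} 2
  3 to go: {3,4,8} 1  {4,8,9} 3  {6,7,9} 1  {7,8,9} 3
  4 to go: {2,3,4,8} 1  {3,4,8,9} 4  {4,7,8,9} 6  {5,6,7,9} 1  {6,7,8,9} 4
  5 to go: {0,2,3,4,8} 1  {1,5,6,7,9} 1  {2,3,4,8,9} 5  {3,4,7,8,9} 10  {4,6,7,8,9} 10  {5,6,7,8,9} 5
  6 to go: {0,2,3,4,8,9} 6  {1,5,6,7,8,9} 6  {2,3,4,7,8,9} 15  {3,4,6,7,8,9} 20  {4,5,6,7,8,9} 15
  7 to go: {0,2,3,4,7,8,9} 21  {1,4,5,6,7,8,9} 21  {2,3,4,6,7,8,9} 35  {3,4,5,6,7,8,9} 35
  8 to go: {0,2,3,4,6,7,8,9} 56  {1,3,4,5,6,7,8,9} 56  {2,3,4,5,6,7,8,9} 70
  if 0:a drops first: 126 orders
  if 1:o drops first: 126 orders
heap linearizations: 252

252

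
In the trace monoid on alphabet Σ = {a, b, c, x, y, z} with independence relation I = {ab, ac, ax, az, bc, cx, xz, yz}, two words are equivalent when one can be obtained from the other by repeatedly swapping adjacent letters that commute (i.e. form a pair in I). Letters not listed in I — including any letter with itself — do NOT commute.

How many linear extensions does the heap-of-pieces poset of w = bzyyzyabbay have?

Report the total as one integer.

81

#0=b has no predecessor
#1=z depends on [0:b]
#2=y depends on [0:b]
#3=y depends on [2:y]
#4=z depends on [1:z]
#5=y depends on [3:y]
#6=a depends on [5:y]
#7=b depends on [4:z, 5:y]
#8=b depends on [7:b]
#9=a depends on [6:a]
#10=y depends on [8:b, 9:a]
sources: [0:b]
N(rest) = Σ N(rest − s) over sources s of rest; N(one piece) = 1:
  size 1 → [10]=1
  size 2 → [8,10]=1  [9,10]=1
  size 3 → [6,9,10]=1  [7,8,10]=1  [8,9,10]=2
  size 4 → [4,7,8,10]=1  [6,8,9,10]=3  [7,8,9,10]=3
  size 5 → [1,4,7,8,10]=1  [4,7,8,9,10]=4  [6,7,8,9,10]=6
  size 6 → [1,4,7,8,9,10]=5  [4,6,7,8,9,10]=10  [5,6,7,8,9,10]=6
  size 7 → [1,4,6,7,8,9,10]=15  [3,5,6,7,8,9,10]=6  [4,5,6,7,8,9,10]=16
  size 8 → [1,4,5,6,7,8,9,10]=31  [2,3,5,6,7,8,9,10]=6  [3,4,5,6,7,8,9,10]=22
  size 9 → [1,3,4,5,6,7,8,9,10]=53  [2,3,4,5,6,7,8,9,10]=28
  first=0(b) contributes 81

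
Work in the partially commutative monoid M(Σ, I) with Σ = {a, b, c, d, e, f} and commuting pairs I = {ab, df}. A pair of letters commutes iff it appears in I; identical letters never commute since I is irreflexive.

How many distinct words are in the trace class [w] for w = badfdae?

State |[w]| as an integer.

6

0(b) covers ∅
1(a) covers ∅
2(d) covers 0:b, 1:a
3(f) covers 0:b, 1:a
4(d) covers 2:d
5(a) covers 3:f, 4:d
6(e) covers 5:a
floor of heap: 0:b, 1:a
completions by unplaced set U, small U first (add the entries for U minus each lowest piece of U):
  |U|=1: {6}:1
  |U|=2: {5,6}:1
  |U|=3: {3,5,6}:1  {4,5,6}:1
  |U|=4: {2,4,5,6}:1  {3,4,5,6}:2
  |U|=5: {2,3,4,5,6}:3
  start at 0(b): 3
  start at 1(a): 3
sum over floor = 6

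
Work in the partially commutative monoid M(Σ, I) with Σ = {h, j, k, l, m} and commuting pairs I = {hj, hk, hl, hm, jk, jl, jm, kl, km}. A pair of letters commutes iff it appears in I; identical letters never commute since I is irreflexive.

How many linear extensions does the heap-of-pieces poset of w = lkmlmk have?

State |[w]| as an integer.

0(l) covers ∅
1(k) covers ∅
2(m) covers 0:l
3(l) covers 2:m
4(m) covers 3:l
5(k) covers 1:k
floor of heap: 0:l, 1:k
completions by unplaced set U, small U first (add the entries for U minus each lowest piece of U):
  |U|=1: {4}:1  {5}:1
  |U|=2: {1,5}:1  {3,4}:1  {4,5}:2
  |U|=3: {1,4,5}:3  {2,3,4}:1  {3,4,5}:3
  |U|=4: {0,2,3,4}:1  {1,3,4,5}:6  {2,3,4,5}:4
  start at 0(l): 10
  start at 1(k): 5
sum over floor = 15

15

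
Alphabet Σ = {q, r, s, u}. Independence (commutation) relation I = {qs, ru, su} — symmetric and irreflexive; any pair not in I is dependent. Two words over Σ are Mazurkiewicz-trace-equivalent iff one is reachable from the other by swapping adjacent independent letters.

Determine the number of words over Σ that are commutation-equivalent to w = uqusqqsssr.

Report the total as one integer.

126

drop 0:u onto floor
drop 1:q onto {0:u}
drop 2:u onto {1:q}
drop 3:s onto floor
drop 4:q onto {2:u}
drop 5:q onto {4:q}
drop 6:s onto {3:s}
drop 7:s onto {6:s}
drop 8:s onto {7:s}
drop 9:r onto {5:q, 8:s}
ground layer = {0:u, 3:s}
drop-orders for the pieces not yet dropped (sum over which currently-grounded one goes next):
  1 to go: {9} 1
  2 to go: {5,9} 1  {8,9} 1
  3 to go: {4,5,9} 1  {5,8,9} 2  {7,8,9} 1
  4 to go: {2,4,5,9} 1  {4,5,8,9} 3  {5,7,8,9} 3  {6,7,8,9} 1
  5 to go: {1,2,4,5,9} 1  {2,4,5,8,9} 4  {3,6,7,8,9} 1  {4,5,7,8,9} 6  {5,6,7,8,9} 4
  6 to go: {0,1,2,4,5,9} 1  {1,2,4,5,8,9} 5  {2,4,5,7,8,9} 10  {3,5,6,7,8,9} 5  {4,5,6,7,8,9} 10
  7 to go: {0,1,2,4,5,8,9} 6  {1,2,4,5,7,8,9} 15  {2,4,5,6,7,8,9} 20  {3,4,5,6,7,8,9} 15
  8 to go: {0,1,2,4,5,7,8,9} 21  {1,2,4,5,6,7,8,9} 35  {2,3,4,5,6,7,8,9} 35
  if 0:u drops first: 70 orders
  if 3:s drops first: 56 orders
heap linearizations: 126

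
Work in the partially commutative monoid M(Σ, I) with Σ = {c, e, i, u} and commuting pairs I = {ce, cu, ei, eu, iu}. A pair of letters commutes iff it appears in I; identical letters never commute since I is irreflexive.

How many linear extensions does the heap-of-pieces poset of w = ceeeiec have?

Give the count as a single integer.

35

#0=c has no predecessor
#1=e has no predecessor
#2=e depends on [1:e]
#3=e depends on [2:e]
#4=i depends on [0:c]
#5=e depends on [3:e]
#6=c depends on [4:i]
sources: [0:c, 1:e]
N(rest) = Σ N(rest − s) over sources s of rest; N(one piece) = 1:
  size 1 → [5]=1  [6]=1
  size 2 → [3,5]=1  [4,6]=1  [5,6]=2
  size 3 → [0,4,6]=1  [2,3,5]=1  [3,5,6]=3  [4,5,6]=3
  size 4 → [0,4,5,6]=4  [1,2,3,5]=1  [2,3,5,6]=4  [3,4,5,6]=6
  size 5 → [0,3,4,5,6]=10  [1,2,3,5,6]=5  [2,3,4,5,6]=10
  first=0(c) contributes 15
  first=1(e) contributes 20
|[w]| = 35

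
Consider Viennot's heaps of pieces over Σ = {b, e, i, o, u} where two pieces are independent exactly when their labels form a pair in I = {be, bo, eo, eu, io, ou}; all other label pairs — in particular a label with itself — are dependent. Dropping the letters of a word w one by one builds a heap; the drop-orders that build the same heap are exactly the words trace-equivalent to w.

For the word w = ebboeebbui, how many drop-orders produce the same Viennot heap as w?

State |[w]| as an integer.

#0=e has no predecessor
#1=b has no predecessor
#2=b depends on [1:b]
#3=o has no predecessor
#4=e depends on [0:e]
#5=e depends on [4:e]
#6=b depends on [2:b]
#7=b depends on [6:b]
#8=u depends on [7:b]
#9=i depends on [5:e, 8:u]
sources: [0:e, 1:b, 3:o]
N(rest) = Σ N(rest − s) over sources s of rest; N(one piece) = 1:
  size 1 → [3]=1  [9]=1
  size 2 → [3,9]=2  [5,9]=1  [8,9]=1
  size 3 → [3,5,9]=3  [3,8,9]=3  [4,5,9]=1  [5,8,9]=2  [7,8,9]=1
  size 4 → [0,4,5,9]=1  [3,4,5,9]=4  [3,5,8,9]=8  [3,7,8,9]=4  [4,5,8,9]=3  [5,7,8,9]=3  [6,7,8,9]=1
  size 5 → [0,3,4,5,9]=5  [0,4,5,8,9]=4  [2,6,7,8,9]=1  [3,4,5,8,9]=15  [3,5,7,8,9]=15  [3,6,7,8,9]=5  [4,5,7,8,9]=6  [5,6,7,8,9]=4
  size 6 → [0,3,4,5,8,9]=24  [0,4,5,7,8,9]=10  [1,2,6,7,8,9]=1  [2,3,6,7,8,9]=6  [2,5,6,7,8,9]=5  [3,4,5,7,8,9]=36  [3,5,6,7,8,9]=24  [4,5,6,7,8,9]=10
  size 7 → [0,3,4,5,7,8,9]=70  [0,4,5,6,7,8,9]=20  [1,2,3,6,7,8,9]=7  [1,2,5,6,7,8,9]=6  [2,3,5,6,7,8,9]=35  [2,4,5,6,7,8,9]=15  [3,4,5,6,7,8,9]=70
  size 8 → [0,2,4,5,6,7,8,9]=35  [0,3,4,5,6,7,8,9]=160  [1,2,3,5,6,7,8,9]=48  [1,2,4,5,6,7,8,9]=21  [2,3,4,5,6,7,8,9]=120
  first=0(e) contributes 189
  first=1(b) contributes 315
  first=3(o) contributes 56
|[w]| = 560

560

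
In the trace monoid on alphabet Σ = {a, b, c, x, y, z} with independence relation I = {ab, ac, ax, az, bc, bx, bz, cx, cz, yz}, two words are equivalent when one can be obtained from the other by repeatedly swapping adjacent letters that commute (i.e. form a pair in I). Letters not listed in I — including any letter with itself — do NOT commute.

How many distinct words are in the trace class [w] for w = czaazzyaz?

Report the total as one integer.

378

0(c) covers ∅
1(z) covers ∅
2(a) covers ∅
3(a) covers 2:a
4(z) covers 1:z
5(z) covers 4:z
6(y) covers 0:c, 3:a
7(a) covers 6:y
8(z) covers 5:z
floor of heap: 0:c, 1:z, 2:a
completions by unplaced set U, small U first (add the entries for U minus each lowest piece of U):
  |U|=1: {7}:1  {8}:1
  |U|=2: {5,8}:1  {6,7}:1  {7,8}:2
  |U|=3: {0,6,7}:1  {3,6,7}:1  {4,5,8}:1  {5,7,8}:3  {6,7,8}:3
  |U|=4: {0,3,6,7}:2  {0,6,7,8}:4  {1,4,5,8}:1  {2,3,6,7}:1  {3,6,7,8}:4  {4,5,7,8}:4  {5,6,7,8}:6
  |U|=5: {0,2,3,6,7}:3  {0,3,6,7,8}:10  {0,5,6,7,8}:10  {1,4,5,7,8}:5  {2,3,6,7,8}:5  {3,5,6,7,8}:10  {4,5,6,7,8}:10
  |U|=6: {0,2,3,6,7,8}:18  {0,3,5,6,7,8}:30  {0,4,5,6,7,8}:20  {1,4,5,6,7,8}:15  {2,3,5,6,7,8}:15  {3,4,5,6,7,8}:20
  |U|=7: {0,1,4,5,6,7,8}:35  {0,2,3,5,6,7,8}:63  {0,3,4,5,6,7,8}:70  {1,3,4,5,6,7,8}:35  {2,3,4,5,6,7,8}:35
  start at 0(c): 70
  start at 1(z): 168
  start at 2(a): 140
sum over floor = 378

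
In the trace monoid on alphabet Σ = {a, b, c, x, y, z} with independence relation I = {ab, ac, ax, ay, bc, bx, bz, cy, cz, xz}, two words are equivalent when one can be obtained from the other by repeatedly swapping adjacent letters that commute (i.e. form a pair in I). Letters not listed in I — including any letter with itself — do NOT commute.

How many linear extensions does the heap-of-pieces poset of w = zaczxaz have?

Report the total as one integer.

drop 0:z onto floor
drop 1:a onto {0:z}
drop 2:c onto floor
drop 3:z onto {1:a}
drop 4:x onto {2:c}
drop 5:a onto {3:z}
drop 6:z onto {5:a}
ground layer = {0:z, 2:c}
drop-orders for the pieces not yet dropped (sum over which currently-grounded one goes next):
  1 to go: {4} 1  {6} 1
  2 to go: {2,4} 1  {4,6} 2  {5,6} 1
  3 to go: {2,4,6} 3  {3,5,6} 1  {4,5,6} 3
  4 to go: {1,3,5,6} 1  {2,4,5,6} 6  {3,4,5,6} 4
  5 to go: {0,1,3,5,6} 1  {1,3,4,5,6} 5  {2,3,4,5,6} 10
  if 0:z drops first: 15 orders
  if 2:c drops first: 6 orders
heap linearizations: 21

21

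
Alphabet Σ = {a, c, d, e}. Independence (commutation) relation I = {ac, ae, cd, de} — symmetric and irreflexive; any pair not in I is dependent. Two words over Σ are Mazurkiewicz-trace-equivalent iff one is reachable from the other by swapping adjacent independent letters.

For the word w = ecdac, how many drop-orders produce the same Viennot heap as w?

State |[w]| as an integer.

#0=e has no predecessor
#1=c depends on [0:e]
#2=d has no predecessor
#3=a depends on [2:d]
#4=c depends on [1:c]
sources: [0:e, 2:d]
N(rest) = Σ N(rest − s) over sources s of rest; N(one piece) = 1:
  size 1 → [3]=1  [4]=1
  size 2 → [1,4]=1  [2,3]=1  [3,4]=2
  size 3 → [0,1,4]=1  [1,3,4]=3  [2,3,4]=3
  first=0(e) contributes 6
  first=2(d) contributes 4
|[w]| = 10

10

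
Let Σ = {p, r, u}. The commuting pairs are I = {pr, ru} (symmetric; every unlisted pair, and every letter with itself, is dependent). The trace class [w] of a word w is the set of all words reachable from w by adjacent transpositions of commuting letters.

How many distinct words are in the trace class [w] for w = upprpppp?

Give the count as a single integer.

drop 0:u onto floor
drop 1:p onto {0:u}
drop 2:p onto {1:p}
drop 3:r onto floor
drop 4:p onto {2:p}
drop 5:p onto {4:p}
drop 6:p onto {5:p}
drop 7:p onto {6:p}
ground layer = {0:u, 3:r}
drop-orders for the pieces not yet dropped (sum over which currently-grounded one goes next):
  1 to go: {3} 1  {7} 1
  2 to go: {3,7} 2  {6,7} 1
  3 to go: {3,6,7} 3  {5,6,7} 1
  4 to go: {3,5,6,7} 4  {4,5,6,7} 1
  5 to go: {2,4,5,6,7} 1  {3,4,5,6,7} 5
  6 to go: {1,2,4,5,6,7} 1  {2,3,4,5,6,7} 6
  if 0:u drops first: 7 orders
  if 3:r drops first: 1 orders
heap linearizations: 8

8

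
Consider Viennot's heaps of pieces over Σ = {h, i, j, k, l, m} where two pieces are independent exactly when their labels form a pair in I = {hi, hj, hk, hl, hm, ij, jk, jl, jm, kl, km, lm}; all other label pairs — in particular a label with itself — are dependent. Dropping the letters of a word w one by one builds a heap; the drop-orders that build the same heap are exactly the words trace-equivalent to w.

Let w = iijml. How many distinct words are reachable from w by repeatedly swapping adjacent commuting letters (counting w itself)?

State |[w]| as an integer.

piece 0:i — minimal
piece 1:i rests on {0:i}
piece 2:j — minimal
piece 3:m rests on {1:i}
piece 4:l rests on {1:i}
minimal pieces: {0:i, 2:j}
ways to finish when only these pieces remain (= sum over removing one remaining piece with nothing left below it):
  1 left: {2}→1  {3}→1  {4}→1
  2 left: {2,3}→2  {2,4}→2  {3,4}→2
  3 left: {1,3,4}→2  {2,3,4}→6
  placing 0:i first → 8 extensions
  placing 2:j first → 2 extensions
total linear extensions = 10

10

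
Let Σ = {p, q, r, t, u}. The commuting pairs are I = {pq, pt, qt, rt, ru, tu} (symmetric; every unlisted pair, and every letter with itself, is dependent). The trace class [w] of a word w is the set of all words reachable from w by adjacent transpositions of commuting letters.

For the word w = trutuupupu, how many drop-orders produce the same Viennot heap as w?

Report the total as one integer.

180

drop 0:t onto floor
drop 1:r onto floor
drop 2:u onto floor
drop 3:t onto {0:t}
drop 4:u onto {2:u}
drop 5:u onto {4:u}
drop 6:p onto {1:r, 5:u}
drop 7:u onto {6:p}
drop 8:p onto {7:u}
drop 9:u onto {8:p}
ground layer = {0:t, 1:r, 2:u}
drop-orders for the pieces not yet dropped (sum over which currently-grounded one goes next):
  1 to go: {3} 1  {9} 1
  2 to go: {0,3} 1  {3,9} 2  {8,9} 1
  3 to go: {0,3,9} 3  {3,8,9} 3  {7,8,9} 1
  4 to go: {0,3,8,9} 6  {3,7,8,9} 4  {6,7,8,9} 1
  5 to go: {0,3,7,8,9} 10  {1,6,7,8,9} 1  {3,6,7,8,9} 5  {5,6,7,8,9} 1
  6 to go: {0,3,6,7,8,9} 15  {1,3,6,7,8,9} 6  {1,5,6,7,8,9} 2  {3,5,6,7,8,9} 6  {4,5,6,7,8,9} 1
  7 to go: {0,1,3,6,7,8,9} 21  {0,3,5,6,7,8,9} 21  {1,3,5,6,7,8,9} 14  {1,4,5,6,7,8,9} 3  {2,4,5,6,7,8,9} 1  {3,4,5,6,7,8,9} 7
  8 to go: {0,1,3,5,6,7,8,9} 56  {0,3,4,5,6,7,8,9} 28  {1,2,4,5,6,7,8,9} 4  {1,3,4,5,6,7,8,9} 24  {2,3,4,5,6,7,8,9} 8
  if 0:t drops first: 36 orders
  if 1:r drops first: 36 orders
  if 2:u drops first: 108 orders
heap linearizations: 180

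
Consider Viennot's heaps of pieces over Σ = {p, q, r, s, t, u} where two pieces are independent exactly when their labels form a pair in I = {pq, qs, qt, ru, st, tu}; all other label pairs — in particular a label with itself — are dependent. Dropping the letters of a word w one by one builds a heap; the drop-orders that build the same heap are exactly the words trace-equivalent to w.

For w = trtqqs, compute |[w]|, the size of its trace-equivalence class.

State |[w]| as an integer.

0(t) covers ∅
1(r) covers 0:t
2(t) covers 1:r
3(q) covers 1:r
4(q) covers 3:q
5(s) covers 1:r
floor of heap: 0:t
completions by unplaced set U, small U first (add the entries for U minus each lowest piece of U):
  |U|=1: {2}:1  {4}:1  {5}:1
  |U|=2: {2,4}:2  {2,5}:2  {3,4}:1  {4,5}:2
  |U|=3: {2,3,4}:3  {2,4,5}:6  {3,4,5}:3
  |U|=4: {2,3,4,5}:12
  start at 0(t): 12

12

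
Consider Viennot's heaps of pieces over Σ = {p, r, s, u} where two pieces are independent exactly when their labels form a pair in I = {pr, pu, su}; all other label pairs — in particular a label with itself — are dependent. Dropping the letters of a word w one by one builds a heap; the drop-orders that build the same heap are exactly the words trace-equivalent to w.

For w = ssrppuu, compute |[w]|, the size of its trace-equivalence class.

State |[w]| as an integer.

drop 0:s onto floor
drop 1:s onto {0:s}
drop 2:r onto {1:s}
drop 3:p onto {1:s}
drop 4:p onto {3:p}
drop 5:u onto {2:r}
drop 6:u onto {5:u}
ground layer = {0:s}
drop-orders for the pieces not yet dropped (sum over which currently-grounded one goes next):
  1 to go: {4} 1  {6} 1
  2 to go: {3,4} 1  {4,6} 2  {5,6} 1
  3 to go: {2,5,6} 1  {3,4,6} 3  {4,5,6} 3
  4 to go: {2,4,5,6} 4  {3,4,5,6} 6
  5 to go: {2,3,4,5,6} 10
  if 0:s drops first: 10 orders

10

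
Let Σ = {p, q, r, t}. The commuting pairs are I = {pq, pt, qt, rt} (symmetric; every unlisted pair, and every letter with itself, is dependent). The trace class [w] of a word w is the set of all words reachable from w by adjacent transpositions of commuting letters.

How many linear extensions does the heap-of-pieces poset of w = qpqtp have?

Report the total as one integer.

30

piece 0:q — minimal
piece 1:p — minimal
piece 2:q rests on {0:q}
piece 3:t — minimal
piece 4:p rests on {1:p}
minimal pieces: {0:q, 1:p, 3:t}
ways to finish when only these pieces remain (= sum over removing one remaining piece with nothing left below it):
  1 left: {2}→1  {3}→1  {4}→1
  2 left: {0,2}→1  {1,4}→1  {2,3}→2  {2,4}→2  {3,4}→2
  3 left: {0,2,3}→3  {0,2,4}→3  {1,2,4}→3  {1,3,4}→3  {2,3,4}→6
  placing 0:q first → 12 extensions
  placing 1:p first → 12 extensions
  placing 3:t first → 6 extensions
total linear extensions = 30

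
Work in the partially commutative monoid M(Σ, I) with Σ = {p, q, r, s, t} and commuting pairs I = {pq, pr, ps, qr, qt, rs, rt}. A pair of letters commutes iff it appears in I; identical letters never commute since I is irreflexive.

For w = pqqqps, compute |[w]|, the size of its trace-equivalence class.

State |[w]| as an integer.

15

0(p) covers ∅
1(q) covers ∅
2(q) covers 1:q
3(q) covers 2:q
4(p) covers 0:p
5(s) covers 3:q
floor of heap: 0:p, 1:q
completions by unplaced set U, small U first (add the entries for U minus each lowest piece of U):
  |U|=1: {4}:1  {5}:1
  |U|=2: {0,4}:1  {3,5}:1  {4,5}:2
  |U|=3: {0,4,5}:3  {2,3,5}:1  {3,4,5}:3
  |U|=4: {0,3,4,5}:6  {1,2,3,5}:1  {2,3,4,5}:4
  start at 0(p): 5
  start at 1(q): 10
sum over floor = 15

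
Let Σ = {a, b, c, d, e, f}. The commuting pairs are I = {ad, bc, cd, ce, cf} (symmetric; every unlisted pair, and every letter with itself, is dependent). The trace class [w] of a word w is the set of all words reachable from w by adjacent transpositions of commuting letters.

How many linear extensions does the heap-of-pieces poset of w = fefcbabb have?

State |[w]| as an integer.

5

piece 0:f — minimal
piece 1:e rests on {0:f}
piece 2:f rests on {1:e}
piece 3:c — minimal
piece 4:b rests on {2:f}
piece 5:a rests on {3:c, 4:b}
piece 6:b rests on {5:a}
piece 7:b rests on {6:b}
minimal pieces: {0:f, 3:c}
ways to finish when only these pieces remain (= sum over removing one remaining piece with nothing left below it):
  1 left: {7}→1
  2 left: {6,7}→1
  3 left: {5,6,7}→1
  4 left: {3,5,6,7}→1  {4,5,6,7}→1
  5 left: {2,4,5,6,7}→1  {3,4,5,6,7}→2
  6 left: {1,2,4,5,6,7}→1  {2,3,4,5,6,7}→3
  placing 0:f first → 4 extensions
  placing 3:c first → 1 extensions
total linear extensions = 5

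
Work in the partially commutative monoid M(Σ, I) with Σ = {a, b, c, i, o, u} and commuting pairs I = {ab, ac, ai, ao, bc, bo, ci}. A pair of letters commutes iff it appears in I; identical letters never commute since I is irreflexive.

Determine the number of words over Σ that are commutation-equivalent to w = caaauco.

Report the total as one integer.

4

drop 0:c onto floor
drop 1:a onto floor
drop 2:a onto {1:a}
drop 3:a onto {2:a}
drop 4:u onto {0:c, 3:a}
drop 5:c onto {4:u}
drop 6:o onto {5:c}
ground layer = {0:c, 1:a}
drop-orders for the pieces not yet dropped (sum over which currently-grounded one goes next):
  1 to go: {6} 1
  2 to go: {5,6} 1
  3 to go: {4,5,6} 1
  4 to go: {0,4,5,6} 1  {3,4,5,6} 1
  5 to go: {0,3,4,5,6} 2  {2,3,4,5,6} 1
  if 0:c drops first: 1 orders
  if 1:a drops first: 3 orders
heap linearizations: 4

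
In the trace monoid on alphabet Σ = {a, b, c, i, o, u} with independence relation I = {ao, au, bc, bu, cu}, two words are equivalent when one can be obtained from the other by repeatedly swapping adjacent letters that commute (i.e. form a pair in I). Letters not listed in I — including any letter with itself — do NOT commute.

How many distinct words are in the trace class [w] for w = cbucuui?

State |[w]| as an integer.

60

#0=c has no predecessor
#1=b has no predecessor
#2=u has no predecessor
#3=c depends on [0:c]
#4=u depends on [2:u]
#5=u depends on [4:u]
#6=i depends on [1:b, 3:c, 5:u]
sources: [0:c, 1:b, 2:u]
N(rest) = Σ N(rest − s) over sources s of rest; N(one piece) = 1:
  size 1 → [6]=1
  size 2 → [1,6]=1  [3,6]=1  [5,6]=1
  size 3 → [0,3,6]=1  [1,3,6]=2  [1,5,6]=2  [3,5,6]=2  [4,5,6]=1
  size 4 → [0,1,3,6]=3  [0,3,5,6]=3  [1,3,5,6]=6  [1,4,5,6]=3  [2,4,5,6]=1  [3,4,5,6]=3
  size 5 → [0,1,3,5,6]=12  [0,3,4,5,6]=6  [1,2,4,5,6]=4  [1,3,4,5,6]=12  [2,3,4,5,6]=4
  first=0(c) contributes 20
  first=1(b) contributes 10
  first=2(u) contributes 30
|[w]| = 60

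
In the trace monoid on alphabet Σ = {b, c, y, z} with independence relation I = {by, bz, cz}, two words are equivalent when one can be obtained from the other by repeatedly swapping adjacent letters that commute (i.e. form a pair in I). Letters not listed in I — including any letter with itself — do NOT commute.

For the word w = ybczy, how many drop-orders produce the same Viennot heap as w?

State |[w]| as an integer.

5

#0=y has no predecessor
#1=b has no predecessor
#2=c depends on [0:y, 1:b]
#3=z depends on [0:y]
#4=y depends on [2:c, 3:z]
sources: [0:y, 1:b]
N(rest) = Σ N(rest − s) over sources s of rest; N(one piece) = 1:
  size 1 → [4]=1
  size 2 → [2,4]=1  [3,4]=1
  size 3 → [1,2,4]=1  [2,3,4]=2
  first=0(y) contributes 3
  first=1(b) contributes 2
|[w]| = 5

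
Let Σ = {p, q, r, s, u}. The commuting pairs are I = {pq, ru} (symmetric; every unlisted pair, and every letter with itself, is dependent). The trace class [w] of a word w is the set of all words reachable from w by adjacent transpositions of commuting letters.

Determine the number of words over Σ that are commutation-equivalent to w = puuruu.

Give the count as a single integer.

5

drop 0:p onto floor
drop 1:u onto {0:p}
drop 2:u onto {1:u}
drop 3:r onto {0:p}
drop 4:u onto {2:u}
drop 5:u onto {4:u}
ground layer = {0:p}
drop-orders for the pieces not yet dropped (sum over which currently-grounded one goes next):
  1 to go: {3} 1  {5} 1
  2 to go: {3,5} 2  {4,5} 1
  3 to go: {2,4,5} 1  {3,4,5} 3
  4 to go: {1,2,4,5} 1  {2,3,4,5} 4
  if 0:p drops first: 5 orders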